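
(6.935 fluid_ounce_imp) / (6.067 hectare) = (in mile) 2.018e-12. Check: 1 fluid_ounce_imp = 2.8413063e-05 m^3, so 6.935 fluid_ounce_imp = 6.935 * 2.8413063e-05 = 0.00019704459 m^3. 1 hectare = 10000 m^2, so 6.067 hectare = 6.067 * 10000 = 60670 m^2. Combine: 0.00019704459 m^3 / 60670 m^2 = 3.2478093e-09 m. 1 mile = 1609.344 m, so 3.2478093e-09 m = 3.2478093e-09 / 1609.344 = 2.0180951e-12 mile ≈ 2.018e-12 mile (4 s.f.).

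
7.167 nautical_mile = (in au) 1 nautical_mile = 1852 m, so 7.167 nautical_mile = 7.167 * 1852 = 13273.284 m. 1 au = 1.4959787e+11 m, so 13273.284 m = 13273.284 / 1.4959787e+11 = 8.8726423e-08 au ≈ 8.873e-08 au (4 s.f.). Final answer: 8.873e-08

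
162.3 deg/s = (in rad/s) 2.833. Check: 1 deg/s = 0.017453293 rad/s, so 162.3 deg/s = 162.3 * 0.017453293 = 2.8326694 rad/s. Result: 2.8326694 rad/s ≈ 2.833 rad/s (4 s.f.).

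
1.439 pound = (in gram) 1 pound = 0.45359237 kg, so 1.439 pound = 1.439 * 0.45359237 = 0.65271942 kg. 1 gram = 0.001 kg, so 0.65271942 kg = 0.65271942 / 0.001 = 652.71942 gram ≈ 652.7 gram (4 s.f.). Final answer: 652.7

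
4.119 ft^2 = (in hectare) 1 ft^2 = 0.09290304 m^2, so 4.119 ft^2 = 4.119 * 0.09290304 = 0.38266762 m^2. 1 hectare = 10000 m^2, so 0.38266762 m^2 = 0.38266762 / 10000 = 3.8266762e-05 hectare ≈ 3.827e-05 hectare (4 s.f.). Final answer: 3.827e-05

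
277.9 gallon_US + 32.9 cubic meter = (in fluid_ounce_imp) 1 gallon_US = 0.0037854118 m^3, so 277.9 gallon_US = 277.9 * 0.0037854118 = 1.0519659 m^3. 32.9 cubic meter = 32.9 m^3. Sum: 1.0519659 + 32.9 = 33.951966 m^3. 1 fluid_ounce_imp = 2.8413063e-05 m^3, so 33.951966 m^3 = 33.951966 / 2.8413063e-05 = 1194942.1 fluid_ounce_imp ≈ 1.195e+06 fluid_ounce_imp (4 s.f.). Final answer: 1.195e+06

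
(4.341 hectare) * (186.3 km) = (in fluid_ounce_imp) 2.846e+14. Check: 1 hectare = 10000 m^2, so 4.341 hectare = 4.341 * 10000 = 43410 m^2. 1 km = 1000 m, so 186.3 km = 186.3 * 1000 = 186300 m. Combine: 43410 m^2 * 186300 m = 8.087283e+09 m^3. 1 fluid_ounce_imp = 2.8413063e-05 m^3, so 8.087283e+09 m^3 = 8.087283e+09 / 2.8413063e-05 = 2.8463257e+14 fluid_ounce_imp ≈ 2.846e+14 fluid_ounce_imp (4 s.f.).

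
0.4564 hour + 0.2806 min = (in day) 0.01921. Check: 1 hour = 3600 s, so 0.4564 hour = 0.4564 * 3600 = 1643.04 s. 1 min = 60 s, so 0.2806 min = 0.2806 * 60 = 16.836 s. Sum: 1643.04 + 16.836 = 1659.876 s. 1 day = 86400 s, so 1659.876 s = 1659.876 / 86400 = 0.019211528 day ≈ 0.01921 day (4 s.f.).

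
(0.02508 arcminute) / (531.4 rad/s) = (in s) 1.373e-08. Check: 1 arcminute = 0.00029088821 rad, so 0.02508 arcminute = 0.02508 * 0.00029088821 = 7.2954763e-06 rad. 531.4 rad/s is already in rad/s. Combine: 7.2954763e-06 rad / 531.4 rad/s = 1.3728785e-08 s. Result: 1.3728785e-08 s ≈ 1.373e-08 s (4 s.f.).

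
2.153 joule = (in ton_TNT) 2.153 joule = 2.153 J. 1 ton_TNT = 4.184e+09 J, so 2.153 J = 2.153 / 4.184e+09 = 5.1457935e-10 ton_TNT ≈ 5.146e-10 ton_TNT (4 s.f.). Final answer: 5.146e-10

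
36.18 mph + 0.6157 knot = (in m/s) 1 mph = 0.44704 m/s, so 36.18 mph = 36.18 * 0.44704 = 16.173907 m/s. 1 knot = 0.51444444 m/s, so 0.6157 knot = 0.6157 * 0.51444444 = 0.31674344 m/s. Sum: 16.173907 + 0.31674344 = 16.490651 m/s. Result: 16.490651 m/s ≈ 16.49 m/s (4 s.f.). Final answer: 16.49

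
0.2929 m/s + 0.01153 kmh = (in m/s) 0.2961. Check: 0.2929 m/s is already in m/s. 1 kmh = 0.27777778 m/s, so 0.01153 kmh = 0.01153 * 0.27777778 = 0.0032027778 m/s. Sum: 0.2929 + 0.0032027778 = 0.29610278 m/s. Result: 0.29610278 m/s ≈ 0.2961 m/s (4 s.f.).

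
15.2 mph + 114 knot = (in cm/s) 6544. Check: 1 mph = 0.44704 m/s, so 15.2 mph = 15.2 * 0.44704 = 6.795008 m/s. 1 knot = 0.51444444 m/s, so 114 knot = 114 * 0.51444444 = 58.646667 m/s. Sum: 6.795008 + 58.646667 = 65.441675 m/s. 1 cm/s = 0.01 m/s, so 65.441675 m/s = 65.441675 / 0.01 = 6544.1675 cm/s ≈ 6544 cm/s (4 s.f.).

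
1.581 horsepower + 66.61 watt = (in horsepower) 1 horsepower = 745.69987 W, so 1.581 horsepower = 1.581 * 745.69987 = 1178.9515 W. 66.61 watt = 66.61 W. Sum: 1178.9515 + 66.61 = 1245.5615 W. 1 horsepower = 745.69987 W, so 1245.5615 W = 1245.5615 / 745.69987 = 1.6703255 horsepower ≈ 1.67 horsepower (4 s.f.). Final answer: 1.67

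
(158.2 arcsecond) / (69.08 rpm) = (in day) 1.227e-09. Check: 1 arcsecond = 4.8481368e-06 rad, so 158.2 arcsecond = 158.2 * 4.8481368e-06 = 0.00076697524 rad. 1 rpm = 0.10471976 rad/s, so 69.08 rpm = 69.08 * 0.10471976 = 7.2340407 rad/s. Combine: 0.00076697524 rad / 7.2340407 rad/s = 0.00010602308 s. 1 day = 86400 s, so 0.00010602308 s = 0.00010602308 / 86400 = 1.2271189e-09 day ≈ 1.227e-09 day (4 s.f.).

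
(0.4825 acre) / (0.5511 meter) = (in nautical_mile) 1.913. Check: 1 acre = 4046.8564 m^2, so 0.4825 acre = 0.4825 * 4046.8564 = 1952.6082 m^2. 0.5511 meter = 0.5511 m. Combine: 1952.6082 m^2 / 0.5511 m = 3543.1105 m. 1 nautical_mile = 1852 m, so 3543.1105 m = 3543.1105 / 1852 = 1.9131266 nautical_mile ≈ 1.913 nautical_mile (4 s.f.).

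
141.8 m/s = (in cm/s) 1 cm/s = 0.01 m/s, so 141.8 m/s = 141.8 / 0.01 = 14180 cm/s ≈ 1.418e+04 cm/s (4 s.f.). Final answer: 1.418e+04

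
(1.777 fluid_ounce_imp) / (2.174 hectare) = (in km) 1 fluid_ounce_imp = 2.8413063e-05 m^3, so 1.777 fluid_ounce_imp = 1.777 * 2.8413063e-05 = 5.0490012e-05 m^3. 1 hectare = 10000 m^2, so 2.174 hectare = 2.174 * 10000 = 21740 m^2. Combine: 5.0490012e-05 m^3 / 21740 m^2 = 2.3224477e-09 m. 1 km = 1000 m, so 2.3224477e-09 m = 2.3224477e-09 / 1000 = 2.3224477e-12 km ≈ 2.322e-12 km (4 s.f.). Final answer: 2.322e-12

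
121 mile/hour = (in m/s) 1 mile/hour = 0.44704 m/s, so 121 mile/hour = 121 * 0.44704 = 54.09184 m/s. Result: 54.09184 m/s ≈ 54.09 m/s (4 s.f.). Final answer: 54.09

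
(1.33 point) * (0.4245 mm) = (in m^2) 1 point = 0.00035277778 m, so 1.33 point = 1.33 * 0.00035277778 = 0.00046919444 m. 1 mm = 0.001 m, so 0.4245 mm = 0.4245 * 0.001 = 0.0004245 m. Combine: 0.00046919444 m * 0.0004245 m = 1.9917304e-07 m^2. Result: 1.9917304e-07 m^2 ≈ 1.992e-07 m^2 (4 s.f.). Final answer: 1.992e-07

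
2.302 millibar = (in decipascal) 1 millibar = 100 Pa, so 2.302 millibar = 2.302 * 100 = 230.2 Pa. 1 decipascal = 0.1 Pa, so 230.2 Pa = 230.2 / 0.1 = 2302 decipascal. Final answer: 2302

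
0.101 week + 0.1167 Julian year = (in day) 43.33. Check: 1 week = 604800 s, so 0.101 week = 0.101 * 604800 = 61084.8 s. 1 Julian year = 31557600 s, so 0.1167 Julian year = 0.1167 * 31557600 = 3682771.9 s. Sum: 61084.8 + 3682771.9 = 3743856.7 s. 1 day = 86400 s, so 3743856.7 s = 3743856.7 / 86400 = 43.331675 day ≈ 43.33 day (4 s.f.).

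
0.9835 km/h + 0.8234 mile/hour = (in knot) 1 km/h = 0.27777778 m/s, so 0.9835 km/h = 0.9835 * 0.27777778 = 0.27319444 m/s. 1 mile/hour = 0.44704 m/s, so 0.8234 mile/hour = 0.8234 * 0.44704 = 0.36809274 m/s. Sum: 0.27319444 + 0.36809274 = 0.64128718 m/s. 1 knot = 0.51444444 m/s, so 0.64128718 m/s = 0.64128718 / 0.51444444 = 1.2465626 knot ≈ 1.247 knot (4 s.f.). Final answer: 1.247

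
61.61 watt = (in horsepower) 0.08262. Check: 61.61 watt = 61.61 W. 1 horsepower = 745.69987 W, so 61.61 W = 61.61 / 745.69987 = 0.082620371 horsepower ≈ 0.08262 horsepower (4 s.f.).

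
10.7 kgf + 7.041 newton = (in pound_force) 1 kgf = 9.80665 N, so 10.7 kgf = 10.7 * 9.80665 = 104.93115 N. 7.041 newton = 7.041 N. Sum: 104.93115 + 7.041 = 111.97215 N. 1 pound_force = 4.4482216 N, so 111.97215 N = 111.97215 / 4.4482216 = 25.172342 pound_force ≈ 25.17 pound_force (4 s.f.). Final answer: 25.17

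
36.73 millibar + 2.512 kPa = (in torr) 46.39. Check: 1 millibar = 100 Pa, so 36.73 millibar = 36.73 * 100 = 3673 Pa. 1 kPa = 1000 Pa, so 2.512 kPa = 2.512 * 1000 = 2512 Pa. Sum: 3673 + 2512 = 6185 Pa. 1 torr = 133.32237 Pa, so 6185 Pa = 6185 / 133.32237 = 46.391315 torr ≈ 46.39 torr (4 s.f.).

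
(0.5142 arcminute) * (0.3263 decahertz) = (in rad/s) 1 arcminute = 0.00029088821 rad, so 0.5142 arcminute = 0.5142 * 0.00029088821 = 0.00014957472 rad. 1 decahertz = 10 Hz, so 0.3263 decahertz = 0.3263 * 10 = 3.263 Hz. Combine: 0.00014957472 rad * 3.263 Hz = 0.0004880623 rad/s. Result: 0.0004880623 rad/s ≈ 0.0004881 rad/s (4 s.f.). Final answer: 0.0004881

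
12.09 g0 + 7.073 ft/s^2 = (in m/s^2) 120.7. Check: 1 g0 = 9.80665 m/s^2, so 12.09 g0 = 12.09 * 9.80665 = 118.5624 m/s^2. 1 ft/s^2 = 0.3048 m/s^2, so 7.073 ft/s^2 = 7.073 * 0.3048 = 2.1558504 m/s^2. Sum: 118.5624 + 2.1558504 = 120.71825 m/s^2. Result: 120.71825 m/s^2 ≈ 120.7 m/s^2 (4 s.f.).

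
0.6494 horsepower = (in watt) 484.3. Check: 1 horsepower = 745.69987 W, so 0.6494 horsepower = 0.6494 * 745.69987 = 484.2575 W. 484.2575 W = 484.2575 watt ≈ 484.3 watt (4 s.f.).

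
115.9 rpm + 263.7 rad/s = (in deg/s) 1.58e+04. Check: 1 rpm = 0.10471976 rad/s, so 115.9 rpm = 115.9 * 0.10471976 = 12.13702 rad/s. 263.7 rad/s is already in rad/s. Sum: 12.13702 + 263.7 = 275.83702 rad/s. 1 deg/s = 0.017453293 rad/s, so 275.83702 rad/s = 275.83702 / 0.017453293 = 15804.297 deg/s ≈ 1.58e+04 deg/s (4 s.f.).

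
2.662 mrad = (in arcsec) 1 mrad = 0.001 rad, so 2.662 mrad = 2.662 * 0.001 = 0.002662 rad. 1 arcsec = 4.8481368e-06 rad, so 0.002662 rad = 0.002662 / 4.8481368e-06 = 549.07691 arcsec ≈ 549.1 arcsec (4 s.f.). Final answer: 549.1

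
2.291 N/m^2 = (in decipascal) 2.291 N/m^2 = 2.291 Pa. 1 decipascal = 0.1 Pa, so 2.291 Pa = 2.291 / 0.1 = 22.91 decipascal. Final answer: 22.91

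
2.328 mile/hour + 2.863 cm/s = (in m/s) 1 mile/hour = 0.44704 m/s, so 2.328 mile/hour = 2.328 * 0.44704 = 1.0407091 m/s. 1 cm/s = 0.01 m/s, so 2.863 cm/s = 2.863 * 0.01 = 0.02863 m/s. Sum: 1.0407091 + 0.02863 = 1.0693391 m/s. Result: 1.0693391 m/s ≈ 1.069 m/s (4 s.f.). Final answer: 1.069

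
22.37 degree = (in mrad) 390.4. Check: 1 degree = 0.017453293 rad, so 22.37 degree = 22.37 * 0.017453293 = 0.39043015 rad. 1 mrad = 0.001 rad, so 0.39043015 rad = 0.39043015 / 0.001 = 390.43015 mrad ≈ 390.4 mrad (4 s.f.).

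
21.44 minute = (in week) 0.002127. Check: 1 minute = 60 s, so 21.44 minute = 21.44 * 60 = 1286.4 s. 1 week = 604800 s, so 1286.4 s = 1286.4 / 604800 = 0.0021269841 week ≈ 0.002127 week (4 s.f.).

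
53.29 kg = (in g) 5.329e+04. Check: 1 g = 0.001 kg, so 53.29 kg = 53.29 / 0.001 = 53290 g ≈ 5.329e+04 g (4 s.f.).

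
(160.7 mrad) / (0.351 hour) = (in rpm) 0.001214. Check: 1 mrad = 0.001 rad, so 160.7 mrad = 160.7 * 0.001 = 0.1607 rad. 1 hour = 3600 s, so 0.351 hour = 0.351 * 3600 = 1263.6 s. Combine: 0.1607 rad / 1263.6 s = 0.00012717632 rad/s. 1 rpm = 0.10471976 rad/s, so 0.00012717632 rad/s = 0.00012717632 / 0.10471976 = 0.0012144444 rpm ≈ 0.001214 rpm (4 s.f.).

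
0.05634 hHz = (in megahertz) 1 hHz = 100 Hz, so 0.05634 hHz = 0.05634 * 100 = 5.634 Hz. 1 megahertz = 1000000 Hz, so 5.634 Hz = 5.634 / 1000000 = 5.634e-06 megahertz. Final answer: 5.634e-06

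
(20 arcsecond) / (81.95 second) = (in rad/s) 1 arcsecond = 4.8481368e-06 rad, so 20 arcsecond = 20 * 4.8481368e-06 = 9.6962736e-05 rad. 81.95 second = 81.95 s. Combine: 9.6962736e-05 rad / 81.95 s = 1.1831939e-06 rad/s. Result: 1.1831939e-06 rad/s ≈ 1.183e-06 rad/s (4 s.f.). Final answer: 1.183e-06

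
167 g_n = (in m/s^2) 1638. Check: 1 g_n = 9.80665 m/s^2, so 167 g_n = 167 * 9.80665 = 1637.7106 m/s^2. Result: 1637.7106 m/s^2 ≈ 1638 m/s^2 (4 s.f.).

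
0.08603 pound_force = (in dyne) 1 pound_force = 4.4482216 N, so 0.08603 pound_force = 0.08603 * 4.4482216 = 0.38268051 N. 1 dyne = 1e-05 N, so 0.38268051 N = 0.38268051 / 1e-05 = 38268.051 dyne ≈ 3.827e+04 dyne (4 s.f.). Final answer: 3.827e+04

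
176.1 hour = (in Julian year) 1 hour = 3600 s, so 176.1 hour = 176.1 * 3600 = 633960 s. 1 Julian year = 31557600 s, so 633960 s = 633960 / 31557600 = 0.02008898 Julian year ≈ 0.02009 Julian year (4 s.f.). Final answer: 0.02009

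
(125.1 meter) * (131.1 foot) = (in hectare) 0.4999. Check: 125.1 meter = 125.1 m. 1 foot = 0.3048 m, so 131.1 foot = 131.1 * 0.3048 = 39.95928 m. Combine: 125.1 m * 39.95928 m = 4998.9059 m^2. 1 hectare = 10000 m^2, so 4998.9059 m^2 = 4998.9059 / 10000 = 0.49989059 hectare ≈ 0.4999 hectare (4 s.f.).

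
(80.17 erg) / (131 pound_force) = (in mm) 1.376e-05. Check: 1 erg = 1e-07 J, so 80.17 erg = 80.17 * 1e-07 = 8.017e-06 J. 1 pound_force = 4.4482216 N, so 131 pound_force = 131 * 4.4482216 = 582.71703 N. Combine: 8.017e-06 J / 582.71703 N = 1.3757964e-08 m. 1 mm = 0.001 m, so 1.3757964e-08 m = 1.3757964e-08 / 0.001 = 1.3757964e-05 mm ≈ 1.376e-05 mm (4 s.f.).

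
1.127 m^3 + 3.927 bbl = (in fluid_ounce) 5.922e+04. Check: 1.127 m^3 is already in m^3. 1 bbl = 0.15898729 m^3, so 3.927 bbl = 3.927 * 0.15898729 = 0.62434311 m^3. Sum: 1.127 + 0.62434311 = 1.7513431 m^3. 1 fluid_ounce = 2.957353e-05 m^3, so 1.7513431 m^3 = 1.7513431 / 2.957353e-05 = 59219.956 fluid_ounce ≈ 5.922e+04 fluid_ounce (4 s.f.).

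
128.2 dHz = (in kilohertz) 0.01282. Check: 1 dHz = 0.1 Hz, so 128.2 dHz = 128.2 * 0.1 = 12.82 Hz. 1 kilohertz = 1000 Hz, so 12.82 Hz = 12.82 / 1000 = 0.01282 kilohertz.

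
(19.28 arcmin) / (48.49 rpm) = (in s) 0.001104. Check: 1 arcmin = 0.00029088821 rad, so 19.28 arcmin = 19.28 * 0.00029088821 = 0.0056083247 rad. 1 rpm = 0.10471976 rad/s, so 48.49 rpm = 48.49 * 0.10471976 = 5.0778609 rad/s. Combine: 0.0056083247 rad / 5.0778609 rad/s = 0.001104466 s. Result: 0.001104466 s ≈ 0.001104 s (4 s.f.).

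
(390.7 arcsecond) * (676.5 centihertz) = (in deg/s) 0.7342. Check: 1 arcsecond = 4.8481368e-06 rad, so 390.7 arcsecond = 390.7 * 4.8481368e-06 = 0.0018941671 rad. 1 centihertz = 0.01 Hz, so 676.5 centihertz = 676.5 * 0.01 = 6.765 Hz. Combine: 0.0018941671 rad * 6.765 Hz = 0.01281404 rad/s. 1 deg/s = 0.017453293 rad/s, so 0.01281404 rad/s = 0.01281404 / 0.017453293 = 0.73419042 deg/s ≈ 0.7342 deg/s (4 s.f.).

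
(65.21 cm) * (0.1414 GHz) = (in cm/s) 9.221e+09. Check: 1 cm = 0.01 m, so 65.21 cm = 65.21 * 0.01 = 0.6521 m. 1 GHz = 1e+09 Hz, so 0.1414 GHz = 0.1414 * 1e+09 = 1.414e+08 Hz. Combine: 0.6521 m * 1.414e+08 Hz = 92206940 m/s. 1 cm/s = 0.01 m/s, so 92206940 m/s = 92206940 / 0.01 = 9.220694e+09 cm/s ≈ 9.221e+09 cm/s (4 s.f.).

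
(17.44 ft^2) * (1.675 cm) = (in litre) 1 ft^2 = 0.09290304 m^2, so 17.44 ft^2 = 17.44 * 0.09290304 = 1.620229 m^2. 1 cm = 0.01 m, so 1.675 cm = 1.675 * 0.01 = 0.01675 m. Combine: 1.620229 m^2 * 0.01675 m = 0.027138836 m^3. 1 litre = 0.001 m^3, so 0.027138836 m^3 = 0.027138836 / 0.001 = 27.138836 litre ≈ 27.14 litre (4 s.f.). Final answer: 27.14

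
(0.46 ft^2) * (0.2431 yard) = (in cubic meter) 1 ft^2 = 0.09290304 m^2, so 0.46 ft^2 = 0.46 * 0.09290304 = 0.042735398 m^2. 1 yard = 0.9144 m, so 0.2431 yard = 0.2431 * 0.9144 = 0.22229064 m. Combine: 0.042735398 m^2 * 0.22229064 m = 0.0094996791 m^3. 0.0094996791 m^3 = 0.0094996791 cubic meter ≈ 0.0095 cubic meter (4 s.f.). Final answer: 0.0095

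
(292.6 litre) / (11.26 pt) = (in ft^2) 1 litre = 0.001 m^3, so 292.6 litre = 292.6 * 0.001 = 0.2926 m^3. 1 pt = 0.00035277778 m, so 11.26 pt = 11.26 * 0.00035277778 = 0.0039722778 m. Combine: 0.2926 m^3 / 0.0039722778 m = 73.660508 m^2. 1 ft^2 = 0.09290304 m^2, so 73.660508 m^2 = 73.660508 / 0.09290304 = 792.87511 ft^2 ≈ 792.9 ft^2 (4 s.f.). Final answer: 792.9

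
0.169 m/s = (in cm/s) 16.9. Check: 1 cm/s = 0.01 m/s, so 0.169 m/s = 0.169 / 0.01 = 16.9 cm/s.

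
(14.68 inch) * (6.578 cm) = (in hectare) 2.453e-06. Check: 1 inch = 0.0254 m, so 14.68 inch = 14.68 * 0.0254 = 0.372872 m. 1 cm = 0.01 m, so 6.578 cm = 6.578 * 0.01 = 0.06578 m. Combine: 0.372872 m * 0.06578 m = 0.02452752 m^2. 1 hectare = 10000 m^2, so 0.02452752 m^2 = 0.02452752 / 10000 = 2.452752e-06 hectare ≈ 2.453e-06 hectare (4 s.f.).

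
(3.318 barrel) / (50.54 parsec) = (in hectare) 1 barrel = 0.15898729 m^3, so 3.318 barrel = 3.318 * 0.15898729 = 0.52751984 m^3. 1 parsec = 3.0856776e+16 m, so 50.54 parsec = 50.54 * 3.0856776e+16 = 1.5595014e+18 m. Combine: 0.52751984 m^3 / 1.5595014e+18 m = 3.3826185e-19 m^2. 1 hectare = 10000 m^2, so 3.3826185e-19 m^2 = 3.3826185e-19 / 10000 = 3.3826185e-23 hectare ≈ 3.383e-23 hectare (4 s.f.). Final answer: 3.383e-23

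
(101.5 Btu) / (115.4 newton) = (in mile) 0.5766. Check: 1 Btu = 1055.0559 J, so 101.5 Btu = 101.5 * 1055.0559 = 107088.17 J. 115.4 newton = 115.4 N. Combine: 107088.17 J / 115.4 N = 927.97374 m. 1 mile = 1609.344 m, so 927.97374 m = 927.97374 / 1609.344 = 0.57661615 mile ≈ 0.5766 mile (4 s.f.).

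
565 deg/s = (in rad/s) 1 deg/s = 0.017453293 rad/s, so 565 deg/s = 565 * 0.017453293 = 9.8611103 rad/s. Result: 9.8611103 rad/s ≈ 9.861 rad/s (4 s.f.). Final answer: 9.861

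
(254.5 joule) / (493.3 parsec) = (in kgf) 254.5 joule = 254.5 J. 1 parsec = 3.0856776e+16 m, so 493.3 parsec = 493.3 * 3.0856776e+16 = 1.5221648e+19 m. Combine: 254.5 J / 1.5221648e+19 m = 1.6719609e-17 N. 1 kgf = 9.80665 N, so 1.6719609e-17 N = 1.6719609e-17 / 9.80665 = 1.7049257e-18 kgf ≈ 1.705e-18 kgf (4 s.f.). Final answer: 1.705e-18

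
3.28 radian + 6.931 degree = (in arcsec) 7.015e+05. Check: 3.28 radian = 3.28 rad. 1 degree = 0.017453293 rad, so 6.931 degree = 6.931 * 0.017453293 = 0.12096877 rad. Sum: 3.28 + 0.12096877 = 3.4009688 rad. 1 arcsec = 4.8481368e-06 rad, so 3.4009688 rad = 3.4009688 / 4.8481368e-06 = 701500.16 arcsec ≈ 7.015e+05 arcsec (4 s.f.).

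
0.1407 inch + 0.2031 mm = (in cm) 0.3777. Check: 1 inch = 0.0254 m, so 0.1407 inch = 0.1407 * 0.0254 = 0.00357378 m. 1 mm = 0.001 m, so 0.2031 mm = 0.2031 * 0.001 = 0.0002031 m. Sum: 0.00357378 + 0.0002031 = 0.00377688 m. 1 cm = 0.01 m, so 0.00377688 m = 0.00377688 / 0.01 = 0.377688 cm ≈ 0.3777 cm (4 s.f.).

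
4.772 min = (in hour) 0.07953. Check: 1 min = 60 s, so 4.772 min = 4.772 * 60 = 286.32 s. 1 hour = 3600 s, so 286.32 s = 286.32 / 3600 = 0.079533333 hour ≈ 0.07953 hour (4 s.f.).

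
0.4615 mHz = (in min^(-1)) 1 mHz = 0.001 Hz, so 0.4615 mHz = 0.4615 * 0.001 = 0.0004615 Hz. 1 min^(-1) = 0.016666667 Hz, so 0.0004615 Hz = 0.0004615 / 0.016666667 = 0.02769 min^(-1). Final answer: 0.02769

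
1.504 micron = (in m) 1 micron = 1e-06 m, so 1.504 micron = 1.504 * 1e-06 = 1.504e-06 m. Result: 1.504e-06 m. Final answer: 1.504e-06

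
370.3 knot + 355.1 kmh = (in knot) 1 knot = 0.51444444 m/s, so 370.3 knot = 370.3 * 0.51444444 = 190.49878 m/s. 1 kmh = 0.27777778 m/s, so 355.1 kmh = 355.1 * 0.27777778 = 98.638889 m/s. Sum: 190.49878 + 98.638889 = 289.13767 m/s. 1 knot = 0.51444444 m/s, so 289.13767 m/s = 289.13767 / 0.51444444 = 562.03866 knot ≈ 562 knot (4 s.f.). Final answer: 562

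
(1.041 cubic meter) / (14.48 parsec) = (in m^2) 1.041 cubic meter = 1.041 m^3. 1 parsec = 3.0856776e+16 m, so 14.48 parsec = 14.48 * 3.0856776e+16 = 4.4680611e+17 m. Combine: 1.041 m^3 / 4.4680611e+17 m = 2.3298696e-18 m^2. Result: 2.3298696e-18 m^2 ≈ 2.33e-18 m^2 (4 s.f.). Final answer: 2.33e-18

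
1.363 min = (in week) 0.0001352. Check: 1 min = 60 s, so 1.363 min = 1.363 * 60 = 81.78 s. 1 week = 604800 s, so 81.78 s = 81.78 / 604800 = 0.00013521825 week ≈ 0.0001352 week (4 s.f.).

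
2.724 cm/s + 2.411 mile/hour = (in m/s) 1 cm/s = 0.01 m/s, so 2.724 cm/s = 2.724 * 0.01 = 0.02724 m/s. 1 mile/hour = 0.44704 m/s, so 2.411 mile/hour = 2.411 * 0.44704 = 1.0778134 m/s. Sum: 0.02724 + 1.0778134 = 1.1050534 m/s. Result: 1.1050534 m/s ≈ 1.105 m/s (4 s.f.). Final answer: 1.105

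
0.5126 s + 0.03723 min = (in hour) 0.0007629. Check: 0.5126 s is already in s. 1 min = 60 s, so 0.03723 min = 0.03723 * 60 = 2.2338 s. Sum: 0.5126 + 2.2338 = 2.7464 s. 1 hour = 3600 s, so 2.7464 s = 2.7464 / 3600 = 0.00076288889 hour ≈ 0.0007629 hour (4 s.f.).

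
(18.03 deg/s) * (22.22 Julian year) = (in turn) 3.512e+07. Check: 1 deg/s = 0.017453293 rad/s, so 18.03 deg/s = 18.03 * 0.017453293 = 0.31468286 rad/s. 1 Julian year = 31557600 s, so 22.22 Julian year = 22.22 * 31557600 = 7.0120987e+08 s. Combine: 0.31468286 rad/s * 7.0120987e+08 s = 2.2065873e+08 rad. 1 turn = 6.2831853 rad, so 2.2065873e+08 rad = 2.2065873e+08 / 6.2831853 = 35118928 turn ≈ 3.512e+07 turn (4 s.f.).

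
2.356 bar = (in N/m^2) 1 bar = 100000 Pa, so 2.356 bar = 2.356 * 100000 = 235600 Pa. 235600 Pa = 235600 N/m^2 ≈ 2.356e+05 N/m^2 (4 s.f.). Final answer: 2.356e+05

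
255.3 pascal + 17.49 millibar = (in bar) 255.3 pascal = 255.3 Pa. 1 millibar = 100 Pa, so 17.49 millibar = 17.49 * 100 = 1749 Pa. Sum: 255.3 + 1749 = 2004.3 Pa. 1 bar = 100000 Pa, so 2004.3 Pa = 2004.3 / 100000 = 0.020043 bar ≈ 0.02004 bar (4 s.f.). Final answer: 0.02004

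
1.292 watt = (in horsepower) 0.001733. Check: 1.292 watt = 1.292 W. 1 horsepower = 745.69987 W, so 1.292 W = 1.292 / 745.69987 = 0.0017326005 horsepower ≈ 0.001733 horsepower (4 s.f.).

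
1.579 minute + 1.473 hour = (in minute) 1 minute = 60 s, so 1.579 minute = 1.579 * 60 = 94.74 s. 1 hour = 3600 s, so 1.473 hour = 1.473 * 3600 = 5302.8 s. Sum: 94.74 + 5302.8 = 5397.54 s. 1 minute = 60 s, so 5397.54 s = 5397.54 / 60 = 89.959 minute ≈ 89.96 minute (4 s.f.). Final answer: 89.96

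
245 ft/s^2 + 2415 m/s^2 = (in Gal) 2.49e+05. Check: 1 ft/s^2 = 0.3048 m/s^2, so 245 ft/s^2 = 245 * 0.3048 = 74.676 m/s^2. 2415 m/s^2 is already in m/s^2. Sum: 74.676 + 2415 = 2489.676 m/s^2. 1 Gal = 0.01 m/s^2, so 2489.676 m/s^2 = 2489.676 / 0.01 = 248967.6 Gal ≈ 2.49e+05 Gal (4 s.f.).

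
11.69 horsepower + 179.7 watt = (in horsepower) 11.93. Check: 1 horsepower = 745.69987 W, so 11.69 horsepower = 11.69 * 745.69987 = 8717.2315 W. 179.7 watt = 179.7 W. Sum: 8717.2315 + 179.7 = 8896.9315 W. 1 horsepower = 745.69987 W, so 8896.9315 W = 8896.9315 / 745.69987 = 11.930982 horsepower ≈ 11.93 horsepower (4 s.f.).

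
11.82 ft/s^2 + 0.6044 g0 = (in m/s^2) 1 ft/s^2 = 0.3048 m/s^2, so 11.82 ft/s^2 = 11.82 * 0.3048 = 3.602736 m/s^2. 1 g0 = 9.80665 m/s^2, so 0.6044 g0 = 0.6044 * 9.80665 = 5.9271393 m/s^2. Sum: 3.602736 + 5.9271393 = 9.5298753 m/s^2. Result: 9.5298753 m/s^2 ≈ 9.53 m/s^2 (4 s.f.). Final answer: 9.53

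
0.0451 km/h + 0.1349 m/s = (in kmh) 1 km/h = 0.27777778 m/s, so 0.0451 km/h = 0.0451 * 0.27777778 = 0.012527778 m/s. 0.1349 m/s is already in m/s. Sum: 0.012527778 + 0.1349 = 0.14742778 m/s. 1 kmh = 0.27777778 m/s, so 0.14742778 m/s = 0.14742778 / 0.27777778 = 0.53074 kmh ≈ 0.5307 kmh (4 s.f.). Final answer: 0.5307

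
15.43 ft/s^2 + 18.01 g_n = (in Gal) 1 ft/s^2 = 0.3048 m/s^2, so 15.43 ft/s^2 = 15.43 * 0.3048 = 4.703064 m/s^2. 1 g_n = 9.80665 m/s^2, so 18.01 g_n = 18.01 * 9.80665 = 176.61777 m/s^2. Sum: 4.703064 + 176.61777 = 181.32083 m/s^2. 1 Gal = 0.01 m/s^2, so 181.32083 m/s^2 = 181.32083 / 0.01 = 18132.083 Gal ≈ 1.813e+04 Gal (4 s.f.). Final answer: 1.813e+04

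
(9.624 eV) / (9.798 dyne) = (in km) 1 eV = 1.6021766e-19 J, so 9.624 eV = 9.624 * 1.6021766e-19 = 1.5419348e-18 J. 1 dyne = 1e-05 N, so 9.798 dyne = 9.798 * 1e-05 = 9.798e-05 N. Combine: 1.5419348e-18 J / 9.798e-05 N = 1.573724e-14 m. 1 km = 1000 m, so 1.573724e-14 m = 1.573724e-14 / 1000 = 1.573724e-17 km ≈ 1.574e-17 km (4 s.f.). Final answer: 1.574e-17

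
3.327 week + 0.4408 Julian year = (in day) 1 week = 604800 s, so 3.327 week = 3.327 * 604800 = 2012169.6 s. 1 Julian year = 31557600 s, so 0.4408 Julian year = 0.4408 * 31557600 = 13910590 s. Sum: 2012169.6 + 13910590 = 15922760 s. 1 day = 86400 s, so 15922760 s = 15922760 / 86400 = 184.2912 day ≈ 184.3 day (4 s.f.). Final answer: 184.3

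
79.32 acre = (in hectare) 32.1. Check: 1 acre = 4046.8564 m^2, so 79.32 acre = 79.32 * 4046.8564 = 320996.65 m^2. 1 hectare = 10000 m^2, so 320996.65 m^2 = 320996.65 / 10000 = 32.099665 hectare ≈ 32.1 hectare (4 s.f.).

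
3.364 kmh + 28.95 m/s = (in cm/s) 1 kmh = 0.27777778 m/s, so 3.364 kmh = 3.364 * 0.27777778 = 0.93444444 m/s. 28.95 m/s is already in m/s. Sum: 0.93444444 + 28.95 = 29.884444 m/s. 1 cm/s = 0.01 m/s, so 29.884444 m/s = 29.884444 / 0.01 = 2988.4444 cm/s ≈ 2988 cm/s (4 s.f.). Final answer: 2988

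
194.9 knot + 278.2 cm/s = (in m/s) 1 knot = 0.51444444 m/s, so 194.9 knot = 194.9 * 0.51444444 = 100.26522 m/s. 1 cm/s = 0.01 m/s, so 278.2 cm/s = 278.2 * 0.01 = 2.782 m/s. Sum: 100.26522 + 2.782 = 103.04722 m/s. Result: 103.04722 m/s ≈ 103 m/s (4 s.f.). Final answer: 103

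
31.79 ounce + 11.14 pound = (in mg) 5.954e+06. Check: 1 ounce = 0.028349523 kg, so 31.79 ounce = 31.79 * 0.028349523 = 0.90123134 kg. 1 pound = 0.45359237 kg, so 11.14 pound = 11.14 * 0.45359237 = 5.053019 kg. Sum: 0.90123134 + 5.053019 = 5.9542503 kg. 1 mg = 1e-06 kg, so 5.9542503 kg = 5.9542503 / 1e-06 = 5954250.3 mg ≈ 5.954e+06 mg (4 s.f.).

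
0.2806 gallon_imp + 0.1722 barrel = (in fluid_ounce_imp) 1 gallon_imp = 0.00454609 m^3, so 0.2806 gallon_imp = 0.2806 * 0.00454609 = 0.0012756329 m^3. 1 barrel = 0.15898729 m^3, so 0.1722 barrel = 0.1722 * 0.15898729 = 0.027377612 m^3. Sum: 0.0012756329 + 0.027377612 = 0.028653245 m^3. 1 fluid_ounce_imp = 2.8413063e-05 m^3, so 0.028653245 m^3 = 0.028653245 / 2.8413063e-05 = 1008.4532 fluid_ounce_imp ≈ 1008 fluid_ounce_imp (4 s.f.). Final answer: 1008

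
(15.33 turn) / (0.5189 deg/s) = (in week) 0.01759. Check: 1 turn = 6.2831853 rad, so 15.33 turn = 15.33 * 6.2831853 = 96.321231 rad. 1 deg/s = 0.017453293 rad/s, so 0.5189 deg/s = 0.5189 * 0.017453293 = 0.0090565135 rad/s. Combine: 96.321231 rad / 0.0090565135 rad/s = 10635.575 s. 1 week = 604800 s, so 10635.575 s = 10635.575 / 604800 = 0.017585277 week ≈ 0.01759 week (4 s.f.).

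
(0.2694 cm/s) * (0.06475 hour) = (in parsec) 1 cm/s = 0.01 m/s, so 0.2694 cm/s = 0.2694 * 0.01 = 0.002694 m/s. 1 hour = 3600 s, so 0.06475 hour = 0.06475 * 3600 = 233.1 s. Combine: 0.002694 m/s * 233.1 s = 0.6279714 m. 1 parsec = 3.0856776e+16 m, so 0.6279714 m = 0.6279714 / 3.0856776e+16 = 2.0351167e-17 parsec ≈ 2.035e-17 parsec (4 s.f.). Final answer: 2.035e-17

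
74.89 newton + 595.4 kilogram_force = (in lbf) 1329. Check: 74.89 newton = 74.89 N. 1 kilogram_force = 9.80665 N, so 595.4 kilogram_force = 595.4 * 9.80665 = 5838.8794 N. Sum: 74.89 + 5838.8794 = 5913.7694 N. 1 lbf = 4.4482216 N, so 5913.7694 N = 5913.7694 / 4.4482216 = 1329.4683 lbf ≈ 1329 lbf (4 s.f.).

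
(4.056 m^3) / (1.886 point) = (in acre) 4.056 m^3 is already in m^3. 1 point = 0.00035277778 m, so 1.886 point = 1.886 * 0.00035277778 = 0.00066533889 m. Combine: 4.056 m^3 / 0.00066533889 m = 6096.1415 m^2. 1 acre = 4046.8564 m^2, so 6096.1415 m^2 = 6096.1415 / 4046.8564 = 1.5063894 acre ≈ 1.506 acre (4 s.f.). Final answer: 1.506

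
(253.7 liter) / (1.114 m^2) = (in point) 1 liter = 0.001 m^3, so 253.7 liter = 253.7 * 0.001 = 0.2537 m^3. 1.114 m^2 is already in m^2. Combine: 0.2537 m^3 / 1.114 m^2 = 0.22773788 m. 1 point = 0.00035277778 m, so 0.22773788 m = 0.22773788 / 0.00035277778 = 645.5562 point ≈ 645.6 point (4 s.f.). Final answer: 645.6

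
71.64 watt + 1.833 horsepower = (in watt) 1439. Check: 71.64 watt = 71.64 W. 1 horsepower = 745.69987 W, so 1.833 horsepower = 1.833 * 745.69987 = 1366.8679 W. Sum: 71.64 + 1366.8679 = 1438.5079 W. 1438.5079 W = 1438.5079 watt ≈ 1439 watt (4 s.f.).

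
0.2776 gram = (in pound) 1 gram = 0.001 kg, so 0.2776 gram = 0.2776 * 0.001 = 0.0002776 kg. 1 pound = 0.45359237 kg, so 0.0002776 kg = 0.0002776 / 0.45359237 = 0.00061200324 pound ≈ 0.000612 pound (4 s.f.). Final answer: 0.000612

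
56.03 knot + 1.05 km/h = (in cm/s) 2912. Check: 1 knot = 0.51444444 m/s, so 56.03 knot = 56.03 * 0.51444444 = 28.824322 m/s. 1 km/h = 0.27777778 m/s, so 1.05 km/h = 1.05 * 0.27777778 = 0.29166667 m/s. Sum: 28.824322 + 0.29166667 = 29.115989 m/s. 1 cm/s = 0.01 m/s, so 29.115989 m/s = 29.115989 / 0.01 = 2911.5989 cm/s ≈ 2912 cm/s (4 s.f.).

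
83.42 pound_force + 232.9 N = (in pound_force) 1 pound_force = 4.4482216 N, so 83.42 pound_force = 83.42 * 4.4482216 = 371.07065 N. 232.9 N is already in N. Sum: 371.07065 + 232.9 = 603.97065 N. 1 pound_force = 4.4482216 N, so 603.97065 N = 603.97065 / 4.4482216 = 135.778 pound_force ≈ 135.8 pound_force (4 s.f.). Final answer: 135.8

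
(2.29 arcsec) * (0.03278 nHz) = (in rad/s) 1 arcsec = 4.8481368e-06 rad, so 2.29 arcsec = 2.29 * 4.8481368e-06 = 1.1102233e-05 rad. 1 nHz = 1e-09 Hz, so 0.03278 nHz = 0.03278 * 1e-09 = 3.278e-11 Hz. Combine: 1.1102233e-05 rad * 3.278e-11 Hz = 3.6393121e-16 rad/s. Result: 3.6393121e-16 rad/s ≈ 3.639e-16 rad/s (4 s.f.). Final answer: 3.639e-16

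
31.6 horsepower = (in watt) 2.356e+04. Check: 1 horsepower = 745.69987 W, so 31.6 horsepower = 31.6 * 745.69987 = 23564.116 W. 23564.116 W = 23564.116 watt ≈ 2.356e+04 watt (4 s.f.).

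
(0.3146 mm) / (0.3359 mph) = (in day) 1 mm = 0.001 m, so 0.3146 mm = 0.3146 * 0.001 = 0.0003146 m. 1 mph = 0.44704 m/s, so 0.3359 mph = 0.3359 * 0.44704 = 0.15016074 m/s. Combine: 0.0003146 m / 0.15016074 m/s = 0.0020950883 s. 1 day = 86400 s, so 0.0020950883 s = 0.0020950883 / 86400 = 2.4248707e-08 day ≈ 2.425e-08 day (4 s.f.). Final answer: 2.425e-08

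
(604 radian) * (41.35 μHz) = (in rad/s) 0.02498. Check: 604 radian = 604 rad. 1 μHz = 1e-06 Hz, so 41.35 μHz = 41.35 * 1e-06 = 4.135e-05 Hz. Combine: 604 rad * 4.135e-05 Hz = 0.0249754 rad/s. Result: 0.0249754 rad/s ≈ 0.02498 rad/s (4 s.f.).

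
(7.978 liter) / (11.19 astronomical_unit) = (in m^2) 1 liter = 0.001 m^3, so 7.978 liter = 7.978 * 0.001 = 0.007978 m^3. 1 astronomical_unit = 1.4959787e+11 m, so 11.19 astronomical_unit = 11.19 * 1.4959787e+11 = 1.6740002e+12 m. Combine: 0.007978 m^3 / 1.6740002e+12 m = 4.7658299e-15 m^2. Result: 4.7658299e-15 m^2 ≈ 4.766e-15 m^2 (4 s.f.). Final answer: 4.766e-15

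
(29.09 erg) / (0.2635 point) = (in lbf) 0.007035. Check: 1 erg = 1e-07 J, so 29.09 erg = 29.09 * 1e-07 = 2.909e-06 J. 1 point = 0.00035277778 m, so 0.2635 point = 0.2635 * 0.00035277778 = 9.2956944e-05 m. Combine: 2.909e-06 J / 9.2956944e-05 m = 0.031294058 N. 1 lbf = 4.4482216 N, so 0.031294058 N = 0.031294058 / 4.4482216 = 0.0070351841 lbf ≈ 0.007035 lbf (4 s.f.).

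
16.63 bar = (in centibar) 1663. Check: 1 bar = 100000 Pa, so 16.63 bar = 16.63 * 100000 = 1663000 Pa. 1 centibar = 1000 Pa, so 1663000 Pa = 1663000 / 1000 = 1663 centibar.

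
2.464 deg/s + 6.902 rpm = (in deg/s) 43.88. Check: 1 deg/s = 0.017453293 rad/s, so 2.464 deg/s = 2.464 * 0.017453293 = 0.043004913 rad/s. 1 rpm = 0.10471976 rad/s, so 6.902 rpm = 6.902 * 0.10471976 = 0.72277575 rad/s. Sum: 0.043004913 + 0.72277575 = 0.76578066 rad/s. 1 deg/s = 0.017453293 rad/s, so 0.76578066 rad/s = 0.76578066 / 0.017453293 = 43.876 deg/s ≈ 43.88 deg/s (4 s.f.).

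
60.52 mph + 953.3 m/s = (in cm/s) 9.804e+04. Check: 1 mph = 0.44704 m/s, so 60.52 mph = 60.52 * 0.44704 = 27.054861 m/s. 953.3 m/s is already in m/s. Sum: 27.054861 + 953.3 = 980.35486 m/s. 1 cm/s = 0.01 m/s, so 980.35486 m/s = 980.35486 / 0.01 = 98035.486 cm/s ≈ 9.804e+04 cm/s (4 s.f.).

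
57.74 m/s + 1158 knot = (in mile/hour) 57.74 m/s is already in m/s. 1 knot = 0.51444444 m/s, so 1158 knot = 1158 * 0.51444444 = 595.72667 m/s. Sum: 57.74 + 595.72667 = 653.46667 m/s. 1 mile/hour = 0.44704 m/s, so 653.46667 m/s = 653.46667 / 0.44704 = 1461.7633 mile/hour ≈ 1462 mile/hour (4 s.f.). Final answer: 1462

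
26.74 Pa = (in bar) 0.0002674. Check: 1 bar = 100000 Pa, so 26.74 Pa = 26.74 / 100000 = 0.0002674 bar.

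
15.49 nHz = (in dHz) 1.549e-07. Check: 1 nHz = 1e-09 Hz, so 15.49 nHz = 15.49 * 1e-09 = 1.549e-08 Hz. 1 dHz = 0.1 Hz, so 1.549e-08 Hz = 1.549e-08 / 0.1 = 1.549e-07 dHz.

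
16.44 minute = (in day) 1 minute = 60 s, so 16.44 minute = 16.44 * 60 = 986.4 s. 1 day = 86400 s, so 986.4 s = 986.4 / 86400 = 0.011416667 day ≈ 0.01142 day (4 s.f.). Final answer: 0.01142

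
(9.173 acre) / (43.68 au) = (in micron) 1 acre = 4046.8564 m^2, so 9.173 acre = 9.173 * 4046.8564 = 37121.814 m^2. 1 au = 1.4959787e+11 m, so 43.68 au = 43.68 * 1.4959787e+11 = 6.534435e+12 m. Combine: 37121.814 m^2 / 6.534435e+12 m = 5.6809524e-09 m. 1 micron = 1e-06 m, so 5.6809524e-09 m = 5.6809524e-09 / 1e-06 = 0.0056809524 micron ≈ 0.005681 micron (4 s.f.). Final answer: 0.005681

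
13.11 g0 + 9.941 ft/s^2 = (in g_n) 13.42. Check: 1 g0 = 9.80665 m/s^2, so 13.11 g0 = 13.11 * 9.80665 = 128.56518 m/s^2. 1 ft/s^2 = 0.3048 m/s^2, so 9.941 ft/s^2 = 9.941 * 0.3048 = 3.0300168 m/s^2. Sum: 128.56518 + 3.0300168 = 131.5952 m/s^2. 1 g_n = 9.80665 m/s^2, so 131.5952 m/s^2 = 131.5952 / 9.80665 = 13.418976 g_n ≈ 13.42 g_n (4 s.f.).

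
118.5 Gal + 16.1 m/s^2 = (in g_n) 1 Gal = 0.01 m/s^2, so 118.5 Gal = 118.5 * 0.01 = 1.185 m/s^2. 16.1 m/s^2 is already in m/s^2. Sum: 1.185 + 16.1 = 17.285 m/s^2. 1 g_n = 9.80665 m/s^2, so 17.285 m/s^2 = 17.285 / 9.80665 = 1.7625795 g_n ≈ 1.763 g_n (4 s.f.). Final answer: 1.763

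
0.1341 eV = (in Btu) 1 eV = 1.6021766e-19 J, so 0.1341 eV = 0.1341 * 1.6021766e-19 = 2.1485189e-20 J. 1 Btu = 1055.0559 J, so 2.1485189e-20 J = 2.1485189e-20 / 1055.0559 = 2.036403e-23 Btu ≈ 2.036e-23 Btu (4 s.f.). Final answer: 2.036e-23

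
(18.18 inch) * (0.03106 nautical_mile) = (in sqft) 1 inch = 0.0254 m, so 18.18 inch = 18.18 * 0.0254 = 0.461772 m. 1 nautical_mile = 1852 m, so 0.03106 nautical_mile = 0.03106 * 1852 = 57.52312 m. Combine: 0.461772 m * 57.52312 m = 26.562566 m^2. 1 sqft = 0.09290304 m^2, so 26.562566 m^2 = 26.562566 / 0.09290304 = 285.91708 sqft ≈ 285.9 sqft (4 s.f.). Final answer: 285.9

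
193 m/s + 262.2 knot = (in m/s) 193 m/s is already in m/s. 1 knot = 0.51444444 m/s, so 262.2 knot = 262.2 * 0.51444444 = 134.88733 m/s. Sum: 193 + 134.88733 = 327.88733 m/s. Result: 327.88733 m/s ≈ 327.9 m/s (4 s.f.). Final answer: 327.9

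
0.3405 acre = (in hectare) 0.1378. Check: 1 acre = 4046.8564 m^2, so 0.3405 acre = 0.3405 * 4046.8564 = 1377.9546 m^2. 1 hectare = 10000 m^2, so 1377.9546 m^2 = 1377.9546 / 10000 = 0.13779546 hectare ≈ 0.1378 hectare (4 s.f.).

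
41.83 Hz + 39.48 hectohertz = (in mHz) 3.99e+06. Check: 41.83 Hz is already in Hz. 1 hectohertz = 100 Hz, so 39.48 hectohertz = 39.48 * 100 = 3948 Hz. Sum: 41.83 + 3948 = 3989.83 Hz. 1 mHz = 0.001 Hz, so 3989.83 Hz = 3989.83 / 0.001 = 3989830 mHz ≈ 3.99e+06 mHz (4 s.f.).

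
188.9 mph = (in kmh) 1 mph = 0.44704 m/s, so 188.9 mph = 188.9 * 0.44704 = 84.445856 m/s. 1 kmh = 0.27777778 m/s, so 84.445856 m/s = 84.445856 / 0.27777778 = 304.00508 kmh ≈ 304 kmh (4 s.f.). Final answer: 304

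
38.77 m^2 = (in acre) 0.00958. Check: 1 acre = 4046.8564 m^2, so 38.77 m^2 = 38.77 / 4046.8564 = 0.0095802756 acre ≈ 0.00958 acre (4 s.f.).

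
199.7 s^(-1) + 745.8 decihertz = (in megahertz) 199.7 s^(-1) = 199.7 Hz. 1 decihertz = 0.1 Hz, so 745.8 decihertz = 745.8 * 0.1 = 74.58 Hz. Sum: 199.7 + 74.58 = 274.28 Hz. 1 megahertz = 1000000 Hz, so 274.28 Hz = 274.28 / 1000000 = 0.00027428 megahertz ≈ 0.0002743 megahertz (4 s.f.). Final answer: 0.0002743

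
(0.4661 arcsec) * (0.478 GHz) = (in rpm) 1.031e+04. Check: 1 arcsec = 4.8481368e-06 rad, so 0.4661 arcsec = 0.4661 * 4.8481368e-06 = 2.2597166e-06 rad. 1 GHz = 1e+09 Hz, so 0.478 GHz = 0.478 * 1e+09 = 4.78e+08 Hz. Combine: 2.2597166e-06 rad * 4.78e+08 Hz = 1080.1445 rad/s. 1 rpm = 0.10471976 rad/s, so 1080.1445 rad/s = 1080.1445 / 0.10471976 = 10314.62 rpm ≈ 1.031e+04 rpm (4 s.f.).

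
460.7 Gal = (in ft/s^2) 15.11. Check: 1 Gal = 0.01 m/s^2, so 460.7 Gal = 460.7 * 0.01 = 4.607 m/s^2. 1 ft/s^2 = 0.3048 m/s^2, so 4.607 m/s^2 = 4.607 / 0.3048 = 15.114829 ft/s^2 ≈ 15.11 ft/s^2 (4 s.f.).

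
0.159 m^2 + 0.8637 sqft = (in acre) 0.159 m^2 is already in m^2. 1 sqft = 0.09290304 m^2, so 0.8637 sqft = 0.8637 * 0.09290304 = 0.080240356 m^2. Sum: 0.159 + 0.080240356 = 0.23924036 m^2. 1 acre = 4046.8564 m^2, so 0.23924036 m^2 = 0.23924036 / 4046.8564 = 5.9117579e-05 acre ≈ 5.912e-05 acre (4 s.f.). Final answer: 5.912e-05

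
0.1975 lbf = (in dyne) 1 lbf = 4.4482216 N, so 0.1975 lbf = 0.1975 * 4.4482216 = 0.87852377 N. 1 dyne = 1e-05 N, so 0.87852377 N = 0.87852377 / 1e-05 = 87852.377 dyne ≈ 8.785e+04 dyne (4 s.f.). Final answer: 8.785e+04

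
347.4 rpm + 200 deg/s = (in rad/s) 1 rpm = 0.10471976 rad/s, so 347.4 rpm = 347.4 * 0.10471976 = 36.379643 rad/s. 1 deg/s = 0.017453293 rad/s, so 200 deg/s = 200 * 0.017453293 = 3.4906585 rad/s. Sum: 36.379643 + 3.4906585 = 39.870301 rad/s. Result: 39.870301 rad/s ≈ 39.87 rad/s (4 s.f.). Final answer: 39.87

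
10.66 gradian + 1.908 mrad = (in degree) 1 gradian = 0.015707963 rad, so 10.66 gradian = 10.66 * 0.015707963 = 0.16744689 rad. 1 mrad = 0.001 rad, so 1.908 mrad = 1.908 * 0.001 = 0.001908 rad. Sum: 0.16744689 + 0.001908 = 0.16935489 rad. 1 degree = 0.017453293 rad, so 0.16935489 rad = 0.16935489 / 0.017453293 = 9.7033203 degree ≈ 9.703 degree (4 s.f.). Final answer: 9.703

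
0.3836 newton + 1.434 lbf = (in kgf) 0.6896. Check: 0.3836 newton = 0.3836 N. 1 lbf = 4.4482216 N, so 1.434 lbf = 1.434 * 4.4482216 = 6.3787498 N. Sum: 0.3836 + 6.3787498 = 6.7623498 N. 1 kgf = 9.80665 N, so 6.7623498 N = 6.7623498 / 9.80665 = 0.68956777 kgf ≈ 0.6896 kgf (4 s.f.).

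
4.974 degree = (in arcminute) 298.4. Check: 1 degree = 0.017453293 rad, so 4.974 degree = 4.974 * 0.017453293 = 0.086812677 rad. 1 arcminute = 0.00029088821 rad, so 0.086812677 rad = 0.086812677 / 0.00029088821 = 298.44 arcminute ≈ 298.4 arcminute (4 s.f.).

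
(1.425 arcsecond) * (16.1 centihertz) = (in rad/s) 1 arcsecond = 4.8481368e-06 rad, so 1.425 arcsecond = 1.425 * 4.8481368e-06 = 6.908595e-06 rad. 1 centihertz = 0.01 Hz, so 16.1 centihertz = 16.1 * 0.01 = 0.161 Hz. Combine: 6.908595e-06 rad * 0.161 Hz = 1.1122838e-06 rad/s. Result: 1.1122838e-06 rad/s ≈ 1.112e-06 rad/s (4 s.f.). Final answer: 1.112e-06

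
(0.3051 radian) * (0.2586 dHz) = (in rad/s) 0.3051 radian = 0.3051 rad. 1 dHz = 0.1 Hz, so 0.2586 dHz = 0.2586 * 0.1 = 0.02586 Hz. Combine: 0.3051 rad * 0.02586 Hz = 0.007889886 rad/s. Result: 0.007889886 rad/s ≈ 0.00789 rad/s (4 s.f.). Final answer: 0.00789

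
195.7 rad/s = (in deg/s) 1.121e+04. Check: 1 deg/s = 0.017453293 rad/s, so 195.7 rad/s = 195.7 / 0.017453293 = 11212.784 deg/s ≈ 1.121e+04 deg/s (4 s.f.).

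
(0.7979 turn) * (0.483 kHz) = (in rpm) 2.312e+04. Check: 1 turn = 6.2831853 rad, so 0.7979 turn = 0.7979 * 6.2831853 = 5.0133536 rad. 1 kHz = 1000 Hz, so 0.483 kHz = 0.483 * 1000 = 483 Hz. Combine: 5.0133536 rad * 483 Hz = 2421.4498 rad/s. 1 rpm = 0.10471976 rad/s, so 2421.4498 rad/s = 2421.4498 / 0.10471976 = 23123.142 rpm ≈ 2.312e+04 rpm (4 s.f.).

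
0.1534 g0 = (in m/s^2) 1.504. Check: 1 g0 = 9.80665 m/s^2, so 0.1534 g0 = 0.1534 * 9.80665 = 1.5043401 m/s^2. Result: 1.5043401 m/s^2 ≈ 1.504 m/s^2 (4 s.f.).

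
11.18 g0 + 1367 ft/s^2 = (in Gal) 1 g0 = 9.80665 m/s^2, so 11.18 g0 = 11.18 * 9.80665 = 109.63835 m/s^2. 1 ft/s^2 = 0.3048 m/s^2, so 1367 ft/s^2 = 1367 * 0.3048 = 416.6616 m/s^2. Sum: 109.63835 + 416.6616 = 526.29995 m/s^2. 1 Gal = 0.01 m/s^2, so 526.29995 m/s^2 = 526.29995 / 0.01 = 52629.995 Gal ≈ 5.263e+04 Gal (4 s.f.). Final answer: 5.263e+04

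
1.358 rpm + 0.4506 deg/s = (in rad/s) 0.1501. Check: 1 rpm = 0.10471976 rad/s, so 1.358 rpm = 1.358 * 0.10471976 = 0.14220943 rad/s. 1 deg/s = 0.017453293 rad/s, so 0.4506 deg/s = 0.4506 * 0.017453293 = 0.0078644536 rad/s. Sum: 0.14220943 + 0.0078644536 = 0.15007388 rad/s. Result: 0.15007388 rad/s ≈ 0.1501 rad/s (4 s.f.).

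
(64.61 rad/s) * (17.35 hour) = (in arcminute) 64.61 rad/s is already in rad/s. 1 hour = 3600 s, so 17.35 hour = 17.35 * 3600 = 62460 s. Combine: 64.61 rad/s * 62460 s = 4035540.6 rad. 1 arcminute = 0.00029088821 rad, so 4035540.6 rad = 4035540.6 / 0.00029088821 = 1.3873167e+10 arcminute ≈ 1.387e+10 arcminute (4 s.f.). Final answer: 1.387e+10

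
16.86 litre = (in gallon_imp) 3.709. Check: 1 litre = 0.001 m^3, so 16.86 litre = 16.86 * 0.001 = 0.01686 m^3. 1 gallon_imp = 0.00454609 m^3, so 0.01686 m^3 = 0.01686 / 0.00454609 = 3.7086815 gallon_imp ≈ 3.709 gallon_imp (4 s.f.).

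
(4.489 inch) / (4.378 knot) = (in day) 5.859e-07. Check: 1 inch = 0.0254 m, so 4.489 inch = 4.489 * 0.0254 = 0.1140206 m. 1 knot = 0.51444444 m/s, so 4.378 knot = 4.378 * 0.51444444 = 2.2522378 m/s. Combine: 0.1140206 m / 2.2522378 m/s = 0.050625472 s. 1 day = 86400 s, so 0.050625472 s = 0.050625472 / 86400 = 5.8594296e-07 day ≈ 5.859e-07 day (4 s.f.).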